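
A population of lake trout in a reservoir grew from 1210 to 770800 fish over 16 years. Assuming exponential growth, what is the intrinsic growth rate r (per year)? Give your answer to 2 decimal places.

From N(t) = N₀·e^(rt): e^(r·16) = 770800/1210 = 637.02.
r·16 = ln(637.02) = 6.4568, so r = 6.4568/16 = 0.40355.

0.40 per year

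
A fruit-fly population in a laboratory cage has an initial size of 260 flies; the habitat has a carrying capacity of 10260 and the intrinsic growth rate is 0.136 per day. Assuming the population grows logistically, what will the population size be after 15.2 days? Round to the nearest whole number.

1749 flies

A = (K − N₀)/N₀ = (10260 − 260)/260 = 38.462.
N(t) = K/(1 + A·e^(−rt)) = 10260/(1 + 38.462×e^(−0.136×15.2)).
e^(−2.067) = 0.12654; denominator = 1 + 38.462×0.12654 = 5.8669.
N = 10260/5.8669 = 1748.79.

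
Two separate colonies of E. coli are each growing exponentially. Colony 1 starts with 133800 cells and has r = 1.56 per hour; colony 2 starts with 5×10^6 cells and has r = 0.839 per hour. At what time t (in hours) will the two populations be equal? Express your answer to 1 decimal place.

5.0 hours

Set 133800·e^(1.56t) = 5×10^6·e^(0.839t).
e^((1.56 − 0.839)t) = 5×10^6/133800 → e^(0.721·t) = 37.369.
0.721·t = ln(37.369) = 3.6208, so t = 3.6208/0.721 = 5.022.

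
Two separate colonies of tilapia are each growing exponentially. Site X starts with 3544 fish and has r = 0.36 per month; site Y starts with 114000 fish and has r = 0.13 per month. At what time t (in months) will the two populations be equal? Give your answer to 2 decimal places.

15.09 months

Set 3544·e^(0.36t) = 114000·e^(0.13t).
e^((0.36 − 0.13)t) = 114000/3544 → e^(0.23·t) = 32.167.
0.23·t = ln(32.167) = 3.4709, so t = 3.4709/0.23 = 15.091.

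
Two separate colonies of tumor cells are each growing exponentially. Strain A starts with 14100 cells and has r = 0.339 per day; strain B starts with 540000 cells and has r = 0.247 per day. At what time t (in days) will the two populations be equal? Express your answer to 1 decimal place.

Set 14100·e^(0.339t) = 540000·e^(0.247t).
e^((0.339 − 0.247)t) = 540000/14100 → e^(0.092·t) = 38.298.
0.092·t = ln(38.298) = 3.6454, so t = 3.6454/0.092 = 39.624.

39.6 days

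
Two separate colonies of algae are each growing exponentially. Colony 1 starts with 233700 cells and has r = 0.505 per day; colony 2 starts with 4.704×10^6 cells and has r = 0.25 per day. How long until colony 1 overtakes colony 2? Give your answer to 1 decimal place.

11.8 days

Set 233700·e^(0.505t) = 4.704×10^6·e^(0.25t).
e^((0.505 − 0.25)t) = 4.704×10^6/233700 → e^(0.255·t) = 20.128.
0.255·t = ln(20.128) = 3.0021, so t = 3.0021/0.255 = 11.773.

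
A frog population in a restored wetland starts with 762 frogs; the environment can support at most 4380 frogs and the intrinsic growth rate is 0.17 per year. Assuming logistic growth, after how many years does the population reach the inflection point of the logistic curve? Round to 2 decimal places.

Logistic growth is fastest at N = K/2 = 2190.
A = (K − N₀)/N₀ = 4.748. Set K/(1 + A·e^(−rt)) = K/2 → A·e^(−rt) = 1.
e^(−0.17t) = 1/4.748 = 0.210614, so t = ln(4.748)/0.17 = 1.5577/0.17 = 9.1631.

9.16 years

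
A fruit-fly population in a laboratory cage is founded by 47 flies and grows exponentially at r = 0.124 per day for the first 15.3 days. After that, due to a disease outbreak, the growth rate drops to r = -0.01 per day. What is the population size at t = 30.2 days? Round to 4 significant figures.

270.0 flies

Phase 1: N(15.3) = 47·e^(0.124×15.3) = 47·e^1.897 = 313.358.
Phase 2 runs for 30.2 − 15.3 = 14.9 days at r = -0.01.
N(30.2) = 313.358·e^(-0.01×14.9) = 313.358·e^-0.149 = 269.98.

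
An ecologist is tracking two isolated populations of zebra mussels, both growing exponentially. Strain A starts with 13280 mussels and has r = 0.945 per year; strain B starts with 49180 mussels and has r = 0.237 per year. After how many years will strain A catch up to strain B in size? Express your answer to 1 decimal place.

1.8 years

Set 13280·e^(0.945t) = 49180·e^(0.237t).
e^((0.945 − 0.237)t) = 49180/13280 → e^(0.708·t) = 3.7033.
0.708·t = ln(3.7033) = 1.3092, so t = 1.3092/0.708 = 1.8492.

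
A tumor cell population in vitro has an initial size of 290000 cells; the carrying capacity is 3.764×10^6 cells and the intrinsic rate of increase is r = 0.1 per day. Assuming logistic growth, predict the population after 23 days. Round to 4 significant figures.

1710000 cells

A = (K − N₀)/N₀ = (3.764×10^6 − 290000)/290000 = 11.979.
N(t) = K/(1 + A·e^(−rt)) = 3.764×10^6/(1 + 11.979×e^(−0.1×23)).
e^(−2.3) = 0.10026; denominator = 1 + 11.979×0.10026 = 2.201.
N = 3.764×10^6/2.201 = 1.710107×10^6.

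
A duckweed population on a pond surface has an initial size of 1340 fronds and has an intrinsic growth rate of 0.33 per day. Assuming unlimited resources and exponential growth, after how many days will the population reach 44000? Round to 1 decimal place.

Set N₀·e^(rt) = 44000: e^(0.33·t) = 44000/1340 = 32.836.
0.33·t = ln(32.836) = 3.4915, so t = 3.4915/0.33 = 10.58.

10.6 days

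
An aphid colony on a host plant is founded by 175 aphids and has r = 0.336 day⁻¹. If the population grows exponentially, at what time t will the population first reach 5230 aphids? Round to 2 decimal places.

10.11 days

Set N₀·e^(rt) = 5230: e^(0.336·t) = 5230/175 = 29.886.
0.336·t = ln(29.886) = 3.3974, so t = 3.3974/0.336 = 10.111.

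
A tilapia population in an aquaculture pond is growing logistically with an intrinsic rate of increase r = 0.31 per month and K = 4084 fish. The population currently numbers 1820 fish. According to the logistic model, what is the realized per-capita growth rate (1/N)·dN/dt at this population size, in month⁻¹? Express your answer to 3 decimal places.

0.172 per month

(1/N)·dN/dt = r(1 − N/K) = 0.31 × (1 − 1820/4084).
= 0.31 × 0.55436 = 0.17185.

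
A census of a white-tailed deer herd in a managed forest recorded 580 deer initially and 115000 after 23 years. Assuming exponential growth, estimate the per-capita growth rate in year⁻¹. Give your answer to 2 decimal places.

From N(t) = N₀·e^(rt): e^(r·23) = 115000/580 = 198.28.
r·23 = ln(198.28) = 5.2897, so r = 5.2897/23 = 0.22999.

0.23 per year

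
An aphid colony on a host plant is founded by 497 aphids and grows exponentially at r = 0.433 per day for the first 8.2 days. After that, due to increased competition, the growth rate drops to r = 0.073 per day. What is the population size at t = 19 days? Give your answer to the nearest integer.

38086 aphids

Phase 1: N(8.2) = 497·e^(0.433×8.2) = 497·e^3.551 = 17312.6.
Phase 2 runs for 19 − 8.2 = 10.8 days at r = 0.073.
N(19) = 17312.6·e^(0.073×10.8) = 17312.6·e^0.7884 = 38085.5.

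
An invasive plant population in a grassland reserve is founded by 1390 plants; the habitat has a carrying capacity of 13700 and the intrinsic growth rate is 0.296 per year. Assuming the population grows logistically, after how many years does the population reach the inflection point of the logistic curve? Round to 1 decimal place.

Logistic growth is fastest at N = K/2 = 6850.
A = (K − N₀)/N₀ = 8.8561. Set K/(1 + A·e^(−rt)) = K/2 → A·e^(−rt) = 1.
e^(−0.296t) = 1/8.8561 = 0.112916, so t = ln(8.8561)/0.296 = 2.1811/0.296 = 7.3686.

7.4 years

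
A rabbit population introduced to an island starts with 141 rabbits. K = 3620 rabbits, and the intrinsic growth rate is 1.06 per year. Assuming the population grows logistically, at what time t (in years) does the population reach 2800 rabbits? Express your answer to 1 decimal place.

4.2 years

A = (K − N₀)/N₀ = (3620 − 141)/141 = 24.674.
Solve 3620/(1 + 24.674·e^(−1.06t)) = 2800: 1 + 24.674·e^(−1.06t) = 1.2929, so e^(−1.06t) = 0.0118692.
−1.06·t = ln(0.0118692) = -4.4338, so t = 4.4338/1.06 = 4.1828.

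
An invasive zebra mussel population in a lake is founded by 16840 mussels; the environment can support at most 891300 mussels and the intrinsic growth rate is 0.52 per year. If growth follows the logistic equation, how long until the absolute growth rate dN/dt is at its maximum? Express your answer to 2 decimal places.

Logistic growth is fastest at N = K/2 = 445650.
A = (K − N₀)/N₀ = 51.928. Set K/(1 + A·e^(−rt)) = K/2 → A·e^(−rt) = 1.
e^(−0.52t) = 1/51.928 = 0.0192576, so t = ln(51.928)/0.52 = 3.9498/0.52 = 7.5959.

7.60 years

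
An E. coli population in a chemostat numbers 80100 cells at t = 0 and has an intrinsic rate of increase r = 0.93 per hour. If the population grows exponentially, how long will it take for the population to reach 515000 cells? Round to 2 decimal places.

2.00 hours

Set N₀·e^(rt) = 515000: e^(0.93·t) = 515000/80100 = 6.4295.
0.93·t = ln(6.4295) = 1.8609, so t = 1.8609/0.93 = 2.001.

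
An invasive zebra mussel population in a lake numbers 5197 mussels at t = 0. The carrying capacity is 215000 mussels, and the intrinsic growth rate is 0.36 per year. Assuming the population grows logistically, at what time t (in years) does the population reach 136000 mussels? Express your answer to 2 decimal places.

A = (K − N₀)/N₀ = (215000 − 5197)/5197 = 40.37.
Solve 215000/(1 + 40.37·e^(−0.36t)) = 136000: 1 + 40.37·e^(−0.36t) = 1.5809, so e^(−0.36t) = 0.014389.
−0.36·t = ln(0.014389) = -4.2413, so t = 4.2413/0.36 = 11.781.

11.78 years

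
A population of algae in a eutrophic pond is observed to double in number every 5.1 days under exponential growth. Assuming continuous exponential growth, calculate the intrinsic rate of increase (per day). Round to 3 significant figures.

r = ln(2)/t_d = 0.6931/5.1 = 0.13591.

0.136 per day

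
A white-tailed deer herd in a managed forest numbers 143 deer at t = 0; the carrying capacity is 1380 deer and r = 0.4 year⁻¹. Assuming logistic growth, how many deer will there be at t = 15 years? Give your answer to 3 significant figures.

1350 deer

A = (K − N₀)/N₀ = (1380 − 143)/143 = 8.6503.
N(t) = K/(1 + A·e^(−rt)) = 1380/(1 + 8.6503×e^(−0.4×15)).
e^(−6) = 0.0024788; denominator = 1 + 8.6503×0.0024788 = 1.0214.
N = 1380/1.0214 = 1351.03.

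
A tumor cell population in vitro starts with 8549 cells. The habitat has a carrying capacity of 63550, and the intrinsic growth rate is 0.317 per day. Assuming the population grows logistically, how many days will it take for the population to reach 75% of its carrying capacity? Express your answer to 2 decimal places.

9.34 days

A = (K − N₀)/N₀ = (63550 − 8549)/8549 = 6.4336.
Solve 63550/(1 + 6.4336·e^(−0.317t)) = 47662.5: 1 + 6.4336·e^(−0.317t) = 1.3333, so e^(−0.317t) = 0.0518112.
−0.317·t = ln(0.0518112) = -2.9601, so t = 2.9601/0.317 = 9.338.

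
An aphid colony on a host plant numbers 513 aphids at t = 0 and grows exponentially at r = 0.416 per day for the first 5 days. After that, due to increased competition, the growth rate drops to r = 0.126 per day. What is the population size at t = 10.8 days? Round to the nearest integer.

Phase 1: N(5) = 513·e^(0.416×5) = 513·e^2.08 = 4106.29.
Phase 2 runs for 10.8 − 5 = 5.8 days at r = 0.126.
N(10.8) = 4106.29·e^(0.126×5.8) = 4106.29·e^0.7308 = 8527.71.

8528 aphids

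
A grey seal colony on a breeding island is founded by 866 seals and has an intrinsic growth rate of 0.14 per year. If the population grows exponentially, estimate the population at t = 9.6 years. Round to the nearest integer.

N(t) = N₀·e^(rt) = 866 × e^(0.14×9.6) = 866 × e^1.344.
e^1.344 ≈ 3.8344, so N ≈ 866 × 3.8344 = 3320.55.

3321 seals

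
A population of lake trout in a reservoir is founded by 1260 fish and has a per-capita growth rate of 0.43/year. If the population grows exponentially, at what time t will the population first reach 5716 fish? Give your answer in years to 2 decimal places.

3.52 years

Set N₀·e^(rt) = 5716: e^(0.43·t) = 5716/1260 = 4.5365.
0.43·t = ln(4.5365) = 1.5122, so t = 1.5122/0.43 = 3.5166.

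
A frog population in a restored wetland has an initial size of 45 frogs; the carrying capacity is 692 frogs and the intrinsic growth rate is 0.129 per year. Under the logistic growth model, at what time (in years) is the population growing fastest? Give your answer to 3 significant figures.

Logistic growth is fastest at N = K/2 = 346.
A = (K − N₀)/N₀ = 14.378. Set K/(1 + A·e^(−rt)) = K/2 → A·e^(−rt) = 1.
e^(−0.129t) = 1/14.378 = 0.0695518, so t = ln(14.378)/0.129 = 2.6657/0.129 = 20.664.

20.7 years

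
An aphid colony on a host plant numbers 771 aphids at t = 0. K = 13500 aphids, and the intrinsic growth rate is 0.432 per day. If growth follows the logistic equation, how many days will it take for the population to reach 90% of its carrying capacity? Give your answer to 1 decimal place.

A = (K − N₀)/N₀ = (13500 − 771)/771 = 16.51.
Solve 13500/(1 + 16.51·e^(−0.432t)) = 12150: 1 + 16.51·e^(−0.432t) = 1.1111, so e^(−0.432t) = 0.00673004.
−0.432·t = ln(0.00673004) = -5.0012, so t = 5.0012/0.432 = 11.577.

11.6 days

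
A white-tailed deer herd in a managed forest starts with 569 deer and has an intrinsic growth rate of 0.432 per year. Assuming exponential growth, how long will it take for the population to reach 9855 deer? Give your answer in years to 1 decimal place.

6.6 years

Set N₀·e^(rt) = 9855: e^(0.432·t) = 9855/569 = 17.32.
0.432·t = ln(17.32) = 2.8519, so t = 2.8519/0.432 = 6.6015.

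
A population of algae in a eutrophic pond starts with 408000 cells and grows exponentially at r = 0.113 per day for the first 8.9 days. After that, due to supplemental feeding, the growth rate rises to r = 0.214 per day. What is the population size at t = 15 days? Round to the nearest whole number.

Phase 1: N(8.9) = 408000·e^(0.113×8.9) = 408000·e^1.006 = 1.115399×10^6.
Phase 2 runs for 15 − 8.9 = 6.1 days at r = 0.214.
N(15) = 1.115399×10^6·e^(0.214×6.1) = 1.115399×10^6·e^1.305 = 4.114889×10^6.

4114889 cells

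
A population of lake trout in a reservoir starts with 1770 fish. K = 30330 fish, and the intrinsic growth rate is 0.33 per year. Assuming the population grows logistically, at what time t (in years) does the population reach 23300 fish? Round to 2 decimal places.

12.06 years

A = (K − N₀)/N₀ = (30330 − 1770)/1770 = 16.136.
Solve 30330/(1 + 16.136·e^(−0.33t)) = 23300: 1 + 16.136·e^(−0.33t) = 1.3017, so e^(−0.33t) = 0.0186988.
−0.33·t = ln(0.0186988) = -3.9793, so t = 3.9793/0.33 = 12.058.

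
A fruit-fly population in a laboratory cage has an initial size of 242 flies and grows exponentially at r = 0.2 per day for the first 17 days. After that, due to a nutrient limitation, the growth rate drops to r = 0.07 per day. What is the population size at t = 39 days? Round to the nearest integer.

Phase 1: N(17) = 242·e^(0.2×17) = 242·e^3.4 = 7251.31.
Phase 2 runs for 39 − 17 = 22 days at r = 0.07.
N(39) = 7251.31·e^(0.07×22) = 7251.31·e^1.54 = 33824.4.

33824 flies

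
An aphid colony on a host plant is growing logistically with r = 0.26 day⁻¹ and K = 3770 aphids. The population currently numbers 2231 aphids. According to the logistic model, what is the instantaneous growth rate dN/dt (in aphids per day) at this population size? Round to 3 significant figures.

237 aphids per day

dN/dt = rN(1 − N/K) = 0.26 × 2231 × (1 − 2231/3770).
1 − 2231/3770 = 0.40822; dN/dt = 0.26 × 2231 × 0.40822 = 236.79.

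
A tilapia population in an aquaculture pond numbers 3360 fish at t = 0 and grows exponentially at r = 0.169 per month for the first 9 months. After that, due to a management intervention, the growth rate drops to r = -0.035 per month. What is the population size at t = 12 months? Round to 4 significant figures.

Phase 1: N(9) = 3360·e^(0.169×9) = 3360·e^1.521 = 15378.
Phase 2 runs for 12 − 9 = 3 months at r = -0.035.
N(12) = 15378·e^(-0.035×3) = 15378·e^-0.105 = 13845.2.

13850 fish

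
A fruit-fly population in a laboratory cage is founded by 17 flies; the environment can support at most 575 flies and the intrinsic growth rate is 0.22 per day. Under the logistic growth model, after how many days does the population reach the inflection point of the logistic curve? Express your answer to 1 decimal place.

Logistic growth is fastest at N = K/2 = 287.5.
A = (K − N₀)/N₀ = 32.824. Set K/(1 + A·e^(−rt)) = K/2 → A·e^(−rt) = 1.
e^(−0.22t) = 1/32.824 = 0.0304659, so t = ln(32.824)/0.22 = 3.4911/0.22 = 15.869.

15.9 days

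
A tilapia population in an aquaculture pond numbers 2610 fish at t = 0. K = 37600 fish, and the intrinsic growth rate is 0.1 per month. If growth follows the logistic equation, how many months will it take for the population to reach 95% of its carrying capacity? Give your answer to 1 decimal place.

55.4 months

A = (K − N₀)/N₀ = (37600 − 2610)/2610 = 13.406.
Solve 37600/(1 + 13.406·e^(−0.1t)) = 35720: 1 + 13.406·e^(−0.1t) = 1.0526, so e^(−0.1t) = 0.00392593.
−0.1·t = ln(0.00392593) = -5.5402, so t = 5.5402/0.1 = 55.402.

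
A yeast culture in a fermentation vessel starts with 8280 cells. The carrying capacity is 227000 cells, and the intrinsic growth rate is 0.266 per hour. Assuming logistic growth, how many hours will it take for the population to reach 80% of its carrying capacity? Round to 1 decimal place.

17.5 hours

A = (K − N₀)/N₀ = (227000 − 8280)/8280 = 26.415.
Solve 227000/(1 + 26.415·e^(−0.266t)) = 181600: 1 + 26.415·e^(−0.266t) = 1.25, so e^(−0.266t) = 0.00946416.
−0.266·t = ln(0.00946416) = -4.6602, so t = 4.6602/0.266 = 17.52.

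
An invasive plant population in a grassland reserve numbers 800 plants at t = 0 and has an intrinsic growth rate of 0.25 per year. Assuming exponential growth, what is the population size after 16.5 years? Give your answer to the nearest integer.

49494 plants

N(t) = N₀·e^(rt) = 800 × e^(0.25×16.5) = 800 × e^4.125.
e^4.125 ≈ 61.868, so N ≈ 800 × 61.868 = 49494.2.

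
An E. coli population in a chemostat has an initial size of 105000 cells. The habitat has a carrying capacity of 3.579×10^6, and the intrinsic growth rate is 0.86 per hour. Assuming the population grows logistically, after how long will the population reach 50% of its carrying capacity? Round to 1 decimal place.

4.1 hours

A = (K − N₀)/N₀ = (3.579×10^6 − 105000)/105000 = 33.086.
Solve 3.579×10^6/(1 + 33.086·e^(−0.86t)) = 1.7895×10^6: 1 + 33.086·e^(−0.86t) = 2, so e^(−0.86t) = 0.0302245.
−0.86·t = ln(0.0302245) = -3.4991, so t = 3.4991/0.86 = 4.0687.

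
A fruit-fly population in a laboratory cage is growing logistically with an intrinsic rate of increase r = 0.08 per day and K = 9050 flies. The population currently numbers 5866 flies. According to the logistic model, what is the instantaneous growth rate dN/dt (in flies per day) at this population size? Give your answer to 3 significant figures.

165 flies per day

dN/dt = rN(1 − N/K) = 0.08 × 5866 × (1 − 5866/9050).
1 − 5866/9050 = 0.35182; dN/dt = 0.08 × 5866 × 0.35182 = 165.1.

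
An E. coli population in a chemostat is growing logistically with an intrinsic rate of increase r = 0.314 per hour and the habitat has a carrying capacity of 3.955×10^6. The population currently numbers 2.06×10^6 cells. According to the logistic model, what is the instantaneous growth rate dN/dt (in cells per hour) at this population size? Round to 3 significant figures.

dN/dt = rN(1 − N/K) = 0.314 × 2.06×10^6 × (1 − 2.06×10^6/3.955×10^6).
1 − 2.06×10^6/3.955×10^6 = 0.47914; dN/dt = 0.314 × 2.06×10^6 × 0.47914 = 3.09927×10^5.

310000 cells per hour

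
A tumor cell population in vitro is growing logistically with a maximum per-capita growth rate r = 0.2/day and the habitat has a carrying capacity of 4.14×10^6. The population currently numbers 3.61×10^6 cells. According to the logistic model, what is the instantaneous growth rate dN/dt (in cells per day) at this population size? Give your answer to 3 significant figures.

dN/dt = rN(1 − N/K) = 0.2 × 3.61×10^6 × (1 − 3.61×10^6/4.14×10^6).
1 − 3.61×10^6/4.14×10^6 = 0.12802; dN/dt = 0.2 × 3.61×10^6 × 0.12802 = 92430.

92400 cells per day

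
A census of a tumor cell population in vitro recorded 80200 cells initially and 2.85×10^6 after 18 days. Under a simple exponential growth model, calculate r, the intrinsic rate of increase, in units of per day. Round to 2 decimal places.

0.20 per day

From N(t) = N₀·e^(rt): e^(r·18) = 2.85×10^6/80200 = 35.536.
r·18 = ln(35.536) = 3.5706, so r = 3.5706/18 = 0.19836.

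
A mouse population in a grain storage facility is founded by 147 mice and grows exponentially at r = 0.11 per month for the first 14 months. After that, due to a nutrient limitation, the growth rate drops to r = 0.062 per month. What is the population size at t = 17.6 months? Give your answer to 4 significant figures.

857.2 mice

Phase 1: N(14) = 147·e^(0.11×14) = 147·e^1.54 = 685.695.
Phase 2 runs for 17.6 − 14 = 3.6 months at r = 0.062.
N(17.6) = 685.695·e^(0.062×3.6) = 685.695·e^0.2232 = 857.167.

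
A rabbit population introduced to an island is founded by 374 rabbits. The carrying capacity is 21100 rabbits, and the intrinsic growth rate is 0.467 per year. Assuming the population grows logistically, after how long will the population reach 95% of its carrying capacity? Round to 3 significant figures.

A = (K − N₀)/N₀ = (21100 − 374)/374 = 55.417.
Solve 21100/(1 + 55.417·e^(−0.467t)) = 20045: 1 + 55.417·e^(−0.467t) = 1.0526, so e^(−0.467t) = 0.000949735.
−0.467·t = ln(0.000949735) = -6.9593, so t = 6.9593/0.467 = 14.902.

14.9 years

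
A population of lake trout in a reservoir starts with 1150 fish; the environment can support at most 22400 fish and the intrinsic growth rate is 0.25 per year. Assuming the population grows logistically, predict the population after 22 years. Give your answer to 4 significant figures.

20830 fish

A = (K − N₀)/N₀ = (22400 − 1150)/1150 = 18.478.
N(t) = K/(1 + A·e^(−rt)) = 22400/(1 + 18.478×e^(−0.25×22)).
e^(−5.5) = 0.0040868; denominator = 1 + 18.478×0.0040868 = 1.0755.
N = 22400/1.0755 = 20827.2.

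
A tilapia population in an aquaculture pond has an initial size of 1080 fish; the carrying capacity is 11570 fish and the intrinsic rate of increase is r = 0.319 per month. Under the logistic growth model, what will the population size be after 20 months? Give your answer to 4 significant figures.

11380 fish

A = (K − N₀)/N₀ = (11570 − 1080)/1080 = 9.713.
N(t) = K/(1 + A·e^(−rt)) = 11570/(1 + 9.713×e^(−0.319×20)).
e^(−6.38) = 0.0016951; denominator = 1 + 9.713×0.0016951 = 1.0165.
N = 11570/1.0165 = 11382.6.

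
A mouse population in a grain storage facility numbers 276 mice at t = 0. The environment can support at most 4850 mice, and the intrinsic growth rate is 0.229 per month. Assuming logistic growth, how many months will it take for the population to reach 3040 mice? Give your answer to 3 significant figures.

A = (K − N₀)/N₀ = (4850 − 276)/276 = 16.572.
Solve 4850/(1 + 16.572·e^(−0.229t)) = 3040: 1 + 16.572·e^(−0.229t) = 1.5954, so e^(−0.229t) = 0.0359267.
−0.229·t = ln(0.0359267) = -3.3263, so t = 3.3263/0.229 = 14.525.

14.5 months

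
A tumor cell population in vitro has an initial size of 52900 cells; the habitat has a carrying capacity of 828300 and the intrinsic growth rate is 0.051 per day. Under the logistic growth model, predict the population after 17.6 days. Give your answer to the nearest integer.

A = (K − N₀)/N₀ = (828300 − 52900)/52900 = 14.658.
N(t) = K/(1 + A·e^(−rt)) = 828300/(1 + 14.658×e^(−0.051×17.6)).
e^(−0.8976) = 0.40755; denominator = 1 + 14.658×0.40755 = 6.9738.
N = 828300/6.9738 = 118774.

118774 cells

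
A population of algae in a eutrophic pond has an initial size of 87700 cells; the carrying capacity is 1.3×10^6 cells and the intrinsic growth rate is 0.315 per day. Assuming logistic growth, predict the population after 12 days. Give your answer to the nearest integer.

A = (K − N₀)/N₀ = (1.3×10^6 − 87700)/87700 = 13.823.
N(t) = K/(1 + A·e^(−rt)) = 1.3×10^6/(1 + 13.823×e^(−0.315×12)).
e^(−3.78) = 0.022823; denominator = 1 + 13.823×0.022823 = 1.3155.
N = 1.3×10^6/1.3155 = 988229.

988229 cells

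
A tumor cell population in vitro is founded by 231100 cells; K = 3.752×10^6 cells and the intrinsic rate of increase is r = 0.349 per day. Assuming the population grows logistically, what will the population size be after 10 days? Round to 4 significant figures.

2562000 cells

A = (K − N₀)/N₀ = (3.752×10^6 − 231100)/231100 = 15.235.
N(t) = K/(1 + A·e^(−rt)) = 3.752×10^6/(1 + 15.235×e^(−0.349×10)).
e^(−3.49) = 0.030501; denominator = 1 + 15.235×0.030501 = 1.4647.
N = 3.752×10^6/1.4647 = 2.561629×10^6.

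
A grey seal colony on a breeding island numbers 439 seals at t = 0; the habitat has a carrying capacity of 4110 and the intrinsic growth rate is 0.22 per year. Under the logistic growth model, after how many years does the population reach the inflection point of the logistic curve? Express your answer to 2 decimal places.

Logistic growth is fastest at N = K/2 = 2055.
A = (K − N₀)/N₀ = 8.3622. Set K/(1 + A·e^(−rt)) = K/2 → A·e^(−rt) = 1.
e^(−0.22t) = 1/8.3622 = 0.119586, so t = ln(8.3622)/0.22 = 2.1237/0.22 = 9.6533.

9.65 years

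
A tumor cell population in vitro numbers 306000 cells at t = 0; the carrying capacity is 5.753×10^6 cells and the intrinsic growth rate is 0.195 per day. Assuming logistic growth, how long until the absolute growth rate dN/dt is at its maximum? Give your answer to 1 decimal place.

14.8 days

Logistic growth is fastest at N = K/2 = 2.8765×10^6.
A = (K − N₀)/N₀ = 17.801. Set K/(1 + A·e^(−rt)) = K/2 → A·e^(−rt) = 1.
e^(−0.195t) = 1/17.801 = 0.0561777, so t = ln(17.801)/0.195 = 2.8792/0.195 = 14.765.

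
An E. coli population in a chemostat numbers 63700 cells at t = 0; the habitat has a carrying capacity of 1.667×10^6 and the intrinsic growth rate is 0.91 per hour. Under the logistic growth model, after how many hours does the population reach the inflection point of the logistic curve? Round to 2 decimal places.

3.54 hours

Logistic growth is fastest at N = K/2 = 833500.
A = (K − N₀)/N₀ = 25.17. Set K/(1 + A·e^(−rt)) = K/2 → A·e^(−rt) = 1.
e^(−0.91t) = 1/25.17 = 0.0397306, so t = ln(25.17)/0.91 = 3.2256/0.91 = 3.5447.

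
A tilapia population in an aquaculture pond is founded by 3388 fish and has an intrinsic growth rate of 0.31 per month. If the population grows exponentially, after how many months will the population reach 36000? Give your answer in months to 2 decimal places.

7.62 months

Set N₀·e^(rt) = 36000: e^(0.31·t) = 36000/3388 = 10.626.
0.31·t = ln(10.626) = 2.3633, so t = 2.3633/0.31 = 7.6235.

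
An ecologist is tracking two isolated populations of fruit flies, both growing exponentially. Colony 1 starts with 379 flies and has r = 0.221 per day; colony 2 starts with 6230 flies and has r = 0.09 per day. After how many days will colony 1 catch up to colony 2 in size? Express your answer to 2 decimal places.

Set 379·e^(0.221t) = 6230·e^(0.09t).
e^((0.221 − 0.09)t) = 6230/379 → e^(0.131·t) = 16.438.
0.131·t = ln(16.438) = 2.7996, so t = 2.7996/0.131 = 21.371.

21.37 days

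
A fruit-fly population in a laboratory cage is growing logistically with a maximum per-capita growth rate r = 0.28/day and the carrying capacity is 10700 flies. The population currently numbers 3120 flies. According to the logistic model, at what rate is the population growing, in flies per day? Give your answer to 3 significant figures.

619 flies per day

dN/dt = rN(1 − N/K) = 0.28 × 3120 × (1 − 3120/10700).
1 − 3120/10700 = 0.70841; dN/dt = 0.28 × 3120 × 0.70841 = 618.87.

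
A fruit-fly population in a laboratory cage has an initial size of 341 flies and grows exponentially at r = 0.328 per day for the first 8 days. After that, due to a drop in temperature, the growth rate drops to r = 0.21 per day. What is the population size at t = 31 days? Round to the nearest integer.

Phase 1: N(8) = 341·e^(0.328×8) = 341·e^2.624 = 4702.65.
Phase 2 runs for 31 − 8 = 23 days at r = 0.21.
N(31) = 4702.65·e^(0.21×23) = 4702.65·e^4.83 = 588824.

588824 flies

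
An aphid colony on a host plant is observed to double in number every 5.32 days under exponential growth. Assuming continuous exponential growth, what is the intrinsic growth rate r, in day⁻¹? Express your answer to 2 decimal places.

r = ln(2)/t_d = 0.6931/5.32 = 0.13029.

0.13 per day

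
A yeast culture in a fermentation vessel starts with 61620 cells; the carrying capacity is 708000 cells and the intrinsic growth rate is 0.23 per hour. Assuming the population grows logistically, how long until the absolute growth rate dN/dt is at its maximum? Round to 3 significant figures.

10.2 hours

Logistic growth is fastest at N = K/2 = 354000.
A = (K − N₀)/N₀ = 10.49. Set K/(1 + A·e^(−rt)) = K/2 → A·e^(−rt) = 1.
e^(−0.23t) = 1/10.49 = 0.0953309, so t = ln(10.49)/0.23 = 2.3504/0.23 = 10.219.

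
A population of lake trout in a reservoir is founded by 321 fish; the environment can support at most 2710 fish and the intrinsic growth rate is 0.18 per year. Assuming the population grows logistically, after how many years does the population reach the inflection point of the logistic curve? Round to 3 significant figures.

Logistic growth is fastest at N = K/2 = 1355.
A = (K − N₀)/N₀ = 7.4424. Set K/(1 + A·e^(−rt)) = K/2 → A·e^(−rt) = 1.
e^(−0.18t) = 1/7.4424 = 0.134366, so t = ln(7.4424)/0.18 = 2.0072/0.18 = 11.151.

11.2 years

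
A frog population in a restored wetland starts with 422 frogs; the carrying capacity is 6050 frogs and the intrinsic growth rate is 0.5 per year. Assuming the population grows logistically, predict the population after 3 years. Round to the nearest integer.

A = (K − N₀)/N₀ = (6050 − 422)/422 = 13.336.
N(t) = K/(1 + A·e^(−rt)) = 6050/(1 + 13.336×e^(−0.5×3)).
e^(−1.5) = 0.22313; denominator = 1 + 13.336×0.22313 = 3.9758.
N = 6050/3.9758 = 1521.72.

1522 frogs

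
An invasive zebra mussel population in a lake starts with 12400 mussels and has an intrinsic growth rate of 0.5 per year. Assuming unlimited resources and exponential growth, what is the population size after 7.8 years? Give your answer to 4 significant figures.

N(t) = N₀·e^(rt) = 12400 × e^(0.5×7.8) = 12400 × e^3.9.
e^3.9 ≈ 49.402, so N ≈ 12400 × 49.402 = 612590.

612600 mussels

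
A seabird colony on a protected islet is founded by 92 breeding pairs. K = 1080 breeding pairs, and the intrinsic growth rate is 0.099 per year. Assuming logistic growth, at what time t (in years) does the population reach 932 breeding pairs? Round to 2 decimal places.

42.57 years

A = (K − N₀)/N₀ = (1080 − 92)/92 = 10.739.
Solve 1080/(1 + 10.739·e^(−0.099t)) = 932: 1 + 10.739·e^(−0.099t) = 1.1588, so e^(−0.099t) = 0.0147869.
−0.099·t = ln(0.0147869) = -4.214, so t = 4.214/0.099 = 42.566.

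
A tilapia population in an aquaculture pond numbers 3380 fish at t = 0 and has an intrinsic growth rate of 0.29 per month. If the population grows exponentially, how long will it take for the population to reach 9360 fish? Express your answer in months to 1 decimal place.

Set N₀·e^(rt) = 9360: e^(0.29·t) = 9360/3380 = 2.7692.
0.29·t = ln(2.7692) = 1.0186, so t = 1.0186/0.29 = 3.5123.

3.5 months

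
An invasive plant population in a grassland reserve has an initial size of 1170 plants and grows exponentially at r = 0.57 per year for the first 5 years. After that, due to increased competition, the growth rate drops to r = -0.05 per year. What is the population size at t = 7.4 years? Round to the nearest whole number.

Phase 1: N(5) = 1170·e^(0.57×5) = 1170·e^2.85 = 20226.7.
Phase 2 runs for 7.4 − 5 = 2.4 years at r = -0.05.
N(7.4) = 20226.7·e^(-0.05×2.4) = 20226.7·e^-0.12 = 17939.5.

17939 plants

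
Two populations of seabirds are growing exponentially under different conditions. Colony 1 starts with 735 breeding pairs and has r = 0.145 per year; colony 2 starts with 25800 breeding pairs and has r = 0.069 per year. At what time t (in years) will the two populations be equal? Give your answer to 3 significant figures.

46.8 years

Set 735·e^(0.145t) = 25800·e^(0.069t).
e^((0.145 − 0.069)t) = 25800/735 → e^(0.076·t) = 35.102.
0.076·t = ln(35.102) = 3.5583, so t = 3.5583/0.076 = 46.819.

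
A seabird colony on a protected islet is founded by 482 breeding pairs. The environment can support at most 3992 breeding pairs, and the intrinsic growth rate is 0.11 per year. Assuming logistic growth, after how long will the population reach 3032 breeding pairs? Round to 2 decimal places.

A = (K − N₀)/N₀ = (3992 − 482)/482 = 7.2822.
Solve 3992/(1 + 7.2822·e^(−0.11t)) = 3032: 1 + 7.2822·e^(−0.11t) = 1.3166, so e^(−0.11t) = 0.0434792.
−0.11·t = ln(0.0434792) = -3.1355, so t = 3.1355/0.11 = 28.504.

28.50 years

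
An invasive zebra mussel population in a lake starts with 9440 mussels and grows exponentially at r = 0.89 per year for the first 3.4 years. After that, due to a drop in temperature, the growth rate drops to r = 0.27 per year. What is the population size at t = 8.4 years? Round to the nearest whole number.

Phase 1: N(3.4) = 9440·e^(0.89×3.4) = 9440·e^3.026 = 194602.
Phase 2 runs for 8.4 − 3.4 = 5 years at r = 0.27.
N(8.4) = 194602·e^(0.27×5) = 194602·e^1.35 = 750662.

750662 mussels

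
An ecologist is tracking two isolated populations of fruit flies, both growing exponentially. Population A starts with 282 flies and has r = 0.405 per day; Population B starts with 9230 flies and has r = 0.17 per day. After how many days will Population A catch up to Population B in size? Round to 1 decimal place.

Set 282·e^(0.405t) = 9230·e^(0.17t).
e^((0.405 − 0.17)t) = 9230/282 → e^(0.235·t) = 32.73.
0.235·t = ln(32.73) = 3.4883, so t = 3.4883/0.235 = 14.844.

14.8 days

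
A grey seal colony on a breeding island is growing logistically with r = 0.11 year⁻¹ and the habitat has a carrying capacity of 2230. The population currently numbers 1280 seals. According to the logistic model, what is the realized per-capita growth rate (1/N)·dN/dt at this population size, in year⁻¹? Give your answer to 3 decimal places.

0.047 per year

(1/N)·dN/dt = r(1 − N/K) = 0.11 × (1 − 1280/2230).
= 0.11 × 0.42601 = 0.046861.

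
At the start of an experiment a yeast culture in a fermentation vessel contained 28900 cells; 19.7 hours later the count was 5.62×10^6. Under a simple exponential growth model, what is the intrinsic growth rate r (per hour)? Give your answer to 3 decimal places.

From N(t) = N₀·e^(rt): e^(r·19.7) = 5.62×10^6/28900 = 194.46.
r·19.7 = ln(194.46) = 5.2702, so r = 5.2702/19.7 = 0.26753.

0.268 per hour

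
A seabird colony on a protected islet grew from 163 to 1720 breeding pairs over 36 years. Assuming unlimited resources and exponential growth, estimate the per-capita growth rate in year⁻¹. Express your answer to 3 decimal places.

From N(t) = N₀·e^(rt): e^(r·36) = 1720/163 = 10.552.
r·36 = ln(10.552) = 2.3563, so r = 2.3563/36 = 0.065454.

0.065 per year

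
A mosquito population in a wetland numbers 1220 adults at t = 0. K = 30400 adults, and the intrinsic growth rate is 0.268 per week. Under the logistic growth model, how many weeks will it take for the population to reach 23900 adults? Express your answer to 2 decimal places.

16.70 weeks

A = (K − N₀)/N₀ = (30400 − 1220)/1220 = 23.918.
Solve 30400/(1 + 23.918·e^(−0.268t)) = 23900: 1 + 23.918·e^(−0.268t) = 1.272, so e^(−0.268t) = 0.0113708.
−0.268·t = ln(0.0113708) = -4.4767, so t = 4.4767/0.268 = 16.704.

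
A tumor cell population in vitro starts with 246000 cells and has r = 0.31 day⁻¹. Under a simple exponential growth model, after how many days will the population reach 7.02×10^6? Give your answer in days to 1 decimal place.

Set N₀·e^(rt) = 7.02×10^6: e^(0.31·t) = 7.02×10^6/246000 = 28.537.
0.31·t = ln(28.537) = 3.3512, so t = 3.3512/0.31 = 10.81.

10.8 days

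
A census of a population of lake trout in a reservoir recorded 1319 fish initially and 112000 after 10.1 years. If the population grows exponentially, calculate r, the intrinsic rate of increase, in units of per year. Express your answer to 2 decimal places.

0.44 per year

From N(t) = N₀·e^(rt): e^(r·10.1) = 112000/1319 = 84.913.
r·10.1 = ln(84.913) = 4.4416, so r = 4.4416/10.1 = 0.43976.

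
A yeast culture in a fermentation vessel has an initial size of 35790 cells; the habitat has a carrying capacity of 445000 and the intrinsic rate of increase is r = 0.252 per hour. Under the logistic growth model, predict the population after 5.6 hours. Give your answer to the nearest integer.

A = (K − N₀)/N₀ = (445000 − 35790)/35790 = 11.434.
N(t) = K/(1 + A·e^(−rt)) = 445000/(1 + 11.434×e^(−0.252×5.6)).
e^(−1.411) = 0.24385; denominator = 1 + 11.434×0.24385 = 3.7881.
N = 445000/3.7881 = 117473.

117473 cells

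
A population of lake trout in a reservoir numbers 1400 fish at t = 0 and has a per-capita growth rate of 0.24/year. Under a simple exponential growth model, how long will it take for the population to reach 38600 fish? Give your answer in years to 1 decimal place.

Set N₀·e^(rt) = 38600: e^(0.24·t) = 38600/1400 = 27.571.
0.24·t = ln(27.571) = 3.3168, so t = 3.3168/0.24 = 13.82.

13.8 years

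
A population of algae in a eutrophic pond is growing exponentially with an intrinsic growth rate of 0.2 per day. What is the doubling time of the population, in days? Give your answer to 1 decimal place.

3.5 days

Doubling time t_d = ln(2)/r = 0.6931/0.2 = 3.4657.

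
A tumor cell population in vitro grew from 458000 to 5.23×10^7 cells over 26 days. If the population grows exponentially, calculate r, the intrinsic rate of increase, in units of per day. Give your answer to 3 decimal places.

From N(t) = N₀·e^(rt): e^(r·26) = 5.23×10^7/458000 = 114.19.
r·26 = ln(114.19) = 4.7379, so r = 4.7379/26 = 0.18223.

0.182 per day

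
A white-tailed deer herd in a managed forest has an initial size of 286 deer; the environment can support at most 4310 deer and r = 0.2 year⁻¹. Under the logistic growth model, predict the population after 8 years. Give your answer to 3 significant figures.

1120 deer

A = (K − N₀)/N₀ = (4310 − 286)/286 = 14.07.
N(t) = K/(1 + A·e^(−rt)) = 4310/(1 + 14.07×e^(−0.2×8)).
e^(−1.6) = 0.2019; denominator = 1 + 14.07×0.2019 = 3.8407.
N = 4310/3.8407 = 1122.2.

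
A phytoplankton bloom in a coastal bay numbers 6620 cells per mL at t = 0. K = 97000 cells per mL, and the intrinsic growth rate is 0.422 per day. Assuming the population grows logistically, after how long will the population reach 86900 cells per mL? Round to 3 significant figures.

11.3 days

A = (K − N₀)/N₀ = (97000 − 6620)/6620 = 13.653.
Solve 97000/(1 + 13.653·e^(−0.422t)) = 86900: 1 + 13.653·e^(−0.422t) = 1.1162, so e^(−0.422t) = 0.00851309.
−0.422·t = ln(0.00851309) = -4.7662, so t = 4.7662/0.422 = 11.294.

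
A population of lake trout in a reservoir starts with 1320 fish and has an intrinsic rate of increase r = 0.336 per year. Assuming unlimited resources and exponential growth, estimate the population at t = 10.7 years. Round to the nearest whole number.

48078 fish

N(t) = N₀·e^(rt) = 1320 × e^(0.336×10.7) = 1320 × e^3.595.
e^3.595 ≈ 36.423, so N ≈ 1320 × 36.423 = 48078.3.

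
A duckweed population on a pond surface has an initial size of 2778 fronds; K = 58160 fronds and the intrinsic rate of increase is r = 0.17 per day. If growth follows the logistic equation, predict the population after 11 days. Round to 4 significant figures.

14280 fronds

A = (K − N₀)/N₀ = (58160 − 2778)/2778 = 19.936.
N(t) = K/(1 + A·e^(−rt)) = 58160/(1 + 19.936×e^(−0.17×11)).
e^(−1.87) = 0.15412; denominator = 1 + 19.936×0.15412 = 4.0726.
N = 58160/4.0726 = 14280.8.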